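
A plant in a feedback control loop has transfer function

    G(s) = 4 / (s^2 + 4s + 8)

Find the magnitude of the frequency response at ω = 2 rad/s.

|G(j2)| ≈ 0.4472

Substitute s = j2: numerator = 4, denominator = 4 + j8.
|G(j2)| = |4| / |4 + j8| = 4 / 8.9443 ≈ 0.4472.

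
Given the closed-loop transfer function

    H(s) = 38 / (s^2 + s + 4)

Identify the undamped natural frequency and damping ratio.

Compare the denominator to the standard form s^2 + 2ζωₙs + ωₙ².
ωₙ² = 4, so ωₙ = 2 rad/s.
2ζωₙ = 1, so ζ = 1/(2·2) = 0.25.

ωₙ = 2 rad/s, ζ = 0.25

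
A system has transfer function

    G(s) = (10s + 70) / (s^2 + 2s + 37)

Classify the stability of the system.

stable

The denominator s^2 + 2s + 37 factors as (s^2 + 2s + 37), giving poles at s = -1 + 6j, -1 - 6j.
Since all poles lie strictly in the left half-plane, the system is stable.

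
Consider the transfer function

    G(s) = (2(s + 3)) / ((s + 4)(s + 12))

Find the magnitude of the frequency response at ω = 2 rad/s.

Substitute s = j2: numerator = 6 + j4, denominator = 44 + j32.
|G(j2)| = |6 + j4| / |44 + j32| = 7.2111 / 54.406 ≈ 0.1325.

|G(j2)| ≈ 0.1325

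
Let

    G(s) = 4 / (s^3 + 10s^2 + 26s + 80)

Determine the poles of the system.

The poles are the roots of the denominator s^3 + 10s^2 + 26s + 80 = 0.
Trying s = -8: the polynomial evaluates to 0, so (s + 8) is a factor.
Dividing out leaves s^2 + 2s + 10 = 0.
The quadratic formula then gives s = -1 ± 3j.

s = -1 ± 3j, -8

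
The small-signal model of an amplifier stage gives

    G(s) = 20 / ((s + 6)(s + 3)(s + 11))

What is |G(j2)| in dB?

|G(j2)|_dB ≈ -22.1 dB

Substitute s = j2: numerator = 20, denominator = 118 + j226.
|G(j2)| = |20| / |118 + j226| = 20 / 254.95 ≈ 0.07845.
In decibels: 20·log₁₀(0.07845) ≈ -22.1 dB.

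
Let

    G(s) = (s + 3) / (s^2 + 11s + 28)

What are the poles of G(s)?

s = -7, -4

The poles are the roots of the denominator s^2 + 11s + 28 = 0.
Factoring: (s + 7)(s + 4) = 0, so s = -7 and s = -4.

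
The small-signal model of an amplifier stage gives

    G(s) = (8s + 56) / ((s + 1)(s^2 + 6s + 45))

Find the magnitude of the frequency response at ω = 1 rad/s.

|G(j1)| ≈ 0.9008

Substitute s = j1: numerator = 56 + j8, denominator = 38 + j50.
|G(j1)| = |56 + j8| / |38 + j50| = 56.569 / 62.801 ≈ 0.9008.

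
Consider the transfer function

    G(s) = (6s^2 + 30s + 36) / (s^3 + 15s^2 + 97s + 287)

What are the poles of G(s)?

s = -4 + 5j, -4 - 5j, -7

The poles are the roots of the denominator s^3 + 15s^2 + 97s + 287 = 0.
Trying s = -7: the polynomial evaluates to 0, so (s + 7) is a factor.
Dividing out leaves s^2 + 8s + 41 = 0.
The quadratic formula then gives s = -4 ± 5j.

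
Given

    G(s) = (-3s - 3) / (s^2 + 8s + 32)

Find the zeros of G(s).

Set the numerator to zero: -3s - 3 = 0, i.e. -3·(s + 1) = 0.
So s = -1.

s = -1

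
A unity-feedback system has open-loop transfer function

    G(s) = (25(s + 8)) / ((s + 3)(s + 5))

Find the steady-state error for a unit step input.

e_ss = 0.06977

G(s) has no poles at the origin.
This is a Type 0 system. Kp = lim_{s→0} G(s) = 200/15 = 40/3.
e_ss = 1/(1 + Kp) = 1/(1 + 40/3) = 3/43 ≈ 0.06977.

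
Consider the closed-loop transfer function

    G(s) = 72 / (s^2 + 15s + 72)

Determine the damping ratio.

ζ ≈ 0.8839

Compare the denominator to the standard form s^2 + 2ζωₙs + ωₙ².
ωₙ² = 72, so ωₙ = √72 ≈ 8.485 rad/s.
2ζωₙ = 15, so ζ = 15/(2·√72) ≈ 0.8839.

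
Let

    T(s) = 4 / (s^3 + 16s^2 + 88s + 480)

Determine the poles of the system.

The poles are the roots of the denominator s^3 + 16s^2 + 88s + 480 = 0.
Trying s = -12: the polynomial evaluates to 0, so (s + 12) is a factor.
Dividing out leaves s^2 + 4s + 40 = 0.
The quadratic formula then gives s = -2 ± 6j.

s = -2 ± 6j, -12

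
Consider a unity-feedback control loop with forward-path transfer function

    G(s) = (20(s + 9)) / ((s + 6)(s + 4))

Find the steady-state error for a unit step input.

e_ss = 0.1176

G(s) has no poles at the origin.
This is a Type 0 system. Kp = lim_{s→0} G(s) = 180/24 = 15/2.
e_ss = 1/(1 + Kp) = 1/(1 + 15/2) = 2/17 ≈ 0.1176.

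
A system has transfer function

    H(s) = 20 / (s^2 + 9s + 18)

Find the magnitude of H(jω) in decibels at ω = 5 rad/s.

|H(j5)|_dB ≈ -7.15 dB

Substitute s = j5: numerator = 20, denominator = -7 + j45.
|H(j5)| = |20| / |-7 + j45| = 20 / 45.541 ≈ 0.4392.
In decibels: 20·log₁₀(0.4392) ≈ -7.15 dB.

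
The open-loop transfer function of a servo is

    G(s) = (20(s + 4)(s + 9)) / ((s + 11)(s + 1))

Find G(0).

G(0) = 720/11 ≈ 65.45

At s = 0 each factor (s + a) contributes a and each (s^2 + bs + c) contributes c.
G(0) = 20·(4) · (9) / ((11) · (1)) = 720/11 = 720/11.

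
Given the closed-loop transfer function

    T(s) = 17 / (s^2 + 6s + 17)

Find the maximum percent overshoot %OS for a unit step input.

Comparing s^2 + 6s + 17 to s^2 + 2ζωₙs + ωₙ²: ωₙ = √17 ≈ 4.123 rad/s and ζ = 6/(2·√17) ≈ 0.7276.
%OS = 100·exp(−πζ/√(1−ζ²)) = 100·exp(−π·0.7276/√(1−0.7276²)) ≈ 3.57%.

%OS ≈ 3.57%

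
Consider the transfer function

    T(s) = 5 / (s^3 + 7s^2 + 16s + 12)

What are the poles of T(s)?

The poles are the roots of the denominator s^3 + 7s^2 + 16s + 12 = 0.
Trying s = -2: the polynomial evaluates to 0, so (s + 2) is a factor.
Dividing out leaves s^2 + 5s + 6 = 0.
Factoring the quadratic: (s + 3)(s + 2) = 0.

s = -2, -3, -2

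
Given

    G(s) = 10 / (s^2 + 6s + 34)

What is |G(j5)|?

|G(j5)| ≈ 0.3193

Substitute s = j5: numerator = 10, denominator = 9 + j30.
|G(j5)| = |10| / |9 + j30| = 10 / 31.321 ≈ 0.3193.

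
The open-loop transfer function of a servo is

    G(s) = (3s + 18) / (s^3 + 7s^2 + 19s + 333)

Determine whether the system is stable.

unstable

The denominator s^3 + 7s^2 + 19s + 333 factors as (s + 9)(s^2 - 2s + 37), giving poles at s = -9, 1 + 6j, 1 - 6j.
Since the pole(s) at s = 1 + 6j, 1 - 6j lie in the right half-plane, the system is unstable.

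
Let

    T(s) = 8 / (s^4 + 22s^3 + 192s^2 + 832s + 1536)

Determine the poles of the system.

The poles are the roots of the denominator s^4 + 22s^3 + 192s^2 + 832s + 1536 = 0.
Trying s = -6: the polynomial evaluates to 0, so (s + 6) is a factor.
Dividing out leaves s^3 + 16s^2 + 96s + 256 = 0.
This factors further as (s^2 + 8s + 32)(s + 8) = 0.

s = -4 + 4j, -4 - 4j, -6, -8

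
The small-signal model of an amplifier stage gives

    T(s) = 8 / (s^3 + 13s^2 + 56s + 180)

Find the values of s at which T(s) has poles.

The poles are the roots of the denominator s^3 + 13s^2 + 56s + 180 = 0.
Trying s = -9: the polynomial evaluates to 0, so (s + 9) is a factor.
Dividing out leaves s^2 + 4s + 20 = 0.
The quadratic formula then gives s = -2 ± 4j.

s = -2 + 4j, -2 - 4j, -9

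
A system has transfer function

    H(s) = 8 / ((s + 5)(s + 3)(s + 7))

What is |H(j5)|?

Substitute s = j5: numerator = 8, denominator = -270 + j230.
|H(j5)| = |8| / |-270 + j230| = 8 / 354.68 ≈ 0.02256.

|H(j5)| ≈ 0.02256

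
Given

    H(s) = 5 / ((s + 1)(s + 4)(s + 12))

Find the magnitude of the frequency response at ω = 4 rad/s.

|H(j4)| ≈ 0.01695

Substitute s = j4: numerator = 5, denominator = -224 + j192.
|H(j4)| = |5| / |-224 + j192| = 5 / 295.03 ≈ 0.01695.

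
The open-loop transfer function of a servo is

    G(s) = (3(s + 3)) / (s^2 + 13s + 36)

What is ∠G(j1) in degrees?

∠G(j1) ≈ -1.941°

At s = j1: numerator = 9 + j3, denominator = 35 + j13.
∠G = ∠num − ∠den = 18.435° − (20.376°) = -1.941°.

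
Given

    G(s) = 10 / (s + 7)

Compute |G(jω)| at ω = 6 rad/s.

|G(j6)| ≈ 1.085

Substitute s = j6: numerator = 10, denominator = 7 + j6.
|G(j6)| = |10| / |7 + j6| = 10 / 9.2195 ≈ 1.085.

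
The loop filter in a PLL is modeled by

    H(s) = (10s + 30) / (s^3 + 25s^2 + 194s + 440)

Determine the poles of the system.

The poles are the roots of the denominator s^3 + 25s^2 + 194s + 440 = 0.
Trying s = -10: the polynomial evaluates to 0, so (s + 10) is a factor.
Dividing out leaves s^2 + 15s + 44 = 0.
Factoring the quadratic: (s + 4)(s + 11) = 0.

s = -10, -4, -11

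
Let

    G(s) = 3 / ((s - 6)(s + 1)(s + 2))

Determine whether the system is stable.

unstable

The poles can be read from the denominator factors: s = 6, -1, -2.
Since the pole(s) at s = 6 lie in the right half-plane, the system is unstable.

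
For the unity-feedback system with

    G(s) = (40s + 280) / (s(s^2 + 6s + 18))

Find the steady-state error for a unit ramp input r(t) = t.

G(s) has one pole at the origin.
This is a Type 1 system. Kv = lim_{s→0} s·G(s) = 280/18 = 140/9.
e_ss = 1/Kv = 1/(140/9) = 9/140 ≈ 0.06429.

e_ss = 0.06429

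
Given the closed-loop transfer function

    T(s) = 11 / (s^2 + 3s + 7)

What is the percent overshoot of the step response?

%OS ≈ 11.5%

Comparing s^2 + 3s + 7 to s^2 + 2ζωₙs + ωₙ²: ωₙ = √7 ≈ 2.646 rad/s and ζ = 3/(2·√7) ≈ 0.5669.
%OS = 100·exp(−πζ/√(1−ζ²)) = 100·exp(−π·0.5669/√(1−0.5669²)) ≈ 11.5%.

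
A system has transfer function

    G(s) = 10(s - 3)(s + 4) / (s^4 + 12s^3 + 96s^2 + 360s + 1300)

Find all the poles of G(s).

s = -1 + 5j, -1 - 5j, -5 + 5j, -5 - 5j

The poles are the roots of the denominator s^4 + 12s^3 + 96s^2 + 360s + 1300 = 0.
No real roots exist; factor into two real quadratics: (s^2 + 2s + 26)(s^2 + 10s + 50) = 0.
Each quadratic gives a conjugate pair via the quadratic formula.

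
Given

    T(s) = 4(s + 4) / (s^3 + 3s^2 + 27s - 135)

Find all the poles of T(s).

The poles are the roots of the denominator s^3 + 3s^2 + 27s - 135 = 0.
Trying s = 3: the polynomial evaluates to 0, so (s - 3) is a factor.
Dividing out leaves s^2 + 6s + 45 = 0.
The quadratic formula then gives s = -3 ± 6j.

s = -3 ± 6j, 3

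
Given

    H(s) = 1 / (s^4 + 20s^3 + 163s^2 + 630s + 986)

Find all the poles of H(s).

s = -5 + 3j, -5 - 3j, -5 + 2j, -5 - 2j

The poles are the roots of the denominator s^4 + 20s^3 + 163s^2 + 630s + 986 = 0.
No real roots exist; factor into two real quadratics: (s^2 + 10s + 34)(s^2 + 10s + 29) = 0.
Each quadratic gives a conjugate pair via the quadratic formula.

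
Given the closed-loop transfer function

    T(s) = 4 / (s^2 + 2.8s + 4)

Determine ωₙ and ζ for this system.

ωₙ = 2 rad/s, ζ = 0.7

Compare the denominator to the standard form s^2 + 2ζωₙs + ωₙ².
ωₙ² = 4, so ωₙ = 2 rad/s.
2ζωₙ = 2.8, so ζ = 2.8/(2·2) = 0.7.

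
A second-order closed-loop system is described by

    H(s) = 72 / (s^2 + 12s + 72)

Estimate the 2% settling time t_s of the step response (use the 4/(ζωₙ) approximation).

Comparing s^2 + 12s + 72 to s^2 + 2ζωₙs + ωₙ²: ωₙ = √72 ≈ 8.485 rad/s and ζ = 12/(2·√72) ≈ 0.7071.
ζωₙ = 12/2 = 6, so t_s ≈ 4/(ζωₙ) = 4/6 ≈ 0.6667 s.

t_s ≈ 0.6667 s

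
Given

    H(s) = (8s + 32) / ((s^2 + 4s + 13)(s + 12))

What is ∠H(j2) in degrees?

∠H(j2) ≈ -24.53°

At s = j2: numerator = 32 + j16, denominator = 92 + j114.
∠H = ∠num − ∠den = 26.565° − (51.096°) = -24.53°.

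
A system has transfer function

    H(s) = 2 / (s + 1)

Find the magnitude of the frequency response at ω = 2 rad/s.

|H(j2)| ≈ 0.8944

Substitute s = j2: numerator = 2, denominator = 1 + j2.
|H(j2)| = |2| / |1 + j2| = 2 / 2.2361 ≈ 0.8944.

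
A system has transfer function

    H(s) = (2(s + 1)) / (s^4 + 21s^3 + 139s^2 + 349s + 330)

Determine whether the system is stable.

The denominator s^4 + 21s^3 + 139s^2 + 349s + 330 factors as (s + 6)(s^2 + 4s + 5)(s + 11), giving poles at s = -6, -2 ± j, -11.
Since all poles lie strictly in the left half-plane, the system is stable.

stable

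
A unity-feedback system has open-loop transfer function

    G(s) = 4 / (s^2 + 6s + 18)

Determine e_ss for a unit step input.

G(s) has no poles at the origin.
This is a Type 0 system. Kp = lim_{s→0} G(s) = 4/18 = 2/9.
e_ss = 1/(1 + Kp) = 1/(1 + 2/9) = 9/11 ≈ 0.8182.

e_ss = 0.8182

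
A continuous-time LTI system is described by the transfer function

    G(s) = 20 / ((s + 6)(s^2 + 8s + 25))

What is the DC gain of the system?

At s = 0 each factor (s + a) contributes a and each (s^2 + bs + c) contributes c.
G(0) = 20·1 / ((6) · (25)) = 20/150 = 2/15.

G(0) = 2/15 ≈ 0.1333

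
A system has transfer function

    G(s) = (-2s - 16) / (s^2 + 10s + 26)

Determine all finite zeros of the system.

Set the numerator to zero: -2s - 16 = 0, i.e. -2·(s + 8) = 0.
So s = -8.

s = -8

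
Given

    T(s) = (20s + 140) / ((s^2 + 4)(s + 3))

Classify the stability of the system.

marginally stable

The poles can be read from the denominator factors: s = ±2j, -3.
Since the simple pole(s) at s = 2j, -2j lie on the jω-axis with none in the right half-plane, the system is marginally stable.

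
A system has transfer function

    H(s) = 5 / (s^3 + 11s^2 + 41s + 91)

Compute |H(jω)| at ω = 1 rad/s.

|H(j1)| ≈ 0.05590

Substitute s = j1: numerator = 5, denominator = 80 + j40.
|H(j1)| = |5| / |80 + j40| = 5 / 89.443 ≈ 0.05590.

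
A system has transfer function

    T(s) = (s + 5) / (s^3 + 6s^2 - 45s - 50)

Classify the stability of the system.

unstable

The denominator s^3 + 6s^2 - 45s - 50 factors as (s + 10)(s - 5)(s + 1), giving poles at s = -10, 5, -1.
Since the pole(s) at s = 5 lie in the right half-plane, the system is unstable.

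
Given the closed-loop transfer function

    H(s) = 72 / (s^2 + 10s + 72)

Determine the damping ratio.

ζ ≈ 0.5893

Compare the denominator to the standard form s^2 + 2ζωₙs + ωₙ².
ωₙ² = 72, so ωₙ = √72 ≈ 8.485 rad/s.
2ζωₙ = 10, so ζ = 10/(2·√72) ≈ 0.5893.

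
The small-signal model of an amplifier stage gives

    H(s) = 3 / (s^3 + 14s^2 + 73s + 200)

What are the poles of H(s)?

s = -3 + 4j, -3 - 4j, -8

The poles are the roots of the denominator s^3 + 14s^2 + 73s + 200 = 0.
Trying s = -8: the polynomial evaluates to 0, so (s + 8) is a factor.
Dividing out leaves s^2 + 6s + 25 = 0.
The quadratic formula then gives s = -3 ± 4j.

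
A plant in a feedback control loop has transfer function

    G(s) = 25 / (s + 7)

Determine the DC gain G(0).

Set s = 0: G(0) = (25) / (7) = 25/7.

G(0) = 25/7 ≈ 3.571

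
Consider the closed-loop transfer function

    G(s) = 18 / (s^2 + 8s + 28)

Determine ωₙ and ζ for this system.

ωₙ ≈ 5.292 rad/s, ζ ≈ 0.7559

Compare the denominator to the standard form s^2 + 2ζωₙs + ωₙ².
ωₙ² = 28, so ωₙ = √28 ≈ 5.292 rad/s.
2ζωₙ = 8, so ζ = 8/(2·√28) ≈ 0.7559.
With ζ = 0.7559 the response is underdamped.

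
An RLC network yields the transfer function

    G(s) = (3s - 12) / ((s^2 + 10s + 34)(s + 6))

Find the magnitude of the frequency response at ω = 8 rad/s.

|G(j8)| ≈ 0.03141

Substitute s = j8: numerator = -12 + j24, denominator = -820 + j240.
|G(j8)| = |-12 + j24| / |-820 + j240| = 26.833 / 854.40 ≈ 0.03141.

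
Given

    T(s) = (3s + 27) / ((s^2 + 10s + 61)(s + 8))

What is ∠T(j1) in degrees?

At s = j1: numerator = 27 + j3, denominator = 470 + j140.
∠T = ∠num − ∠den = 6.3402° − (16.587°) = -10.25°.

∠T(j1) ≈ -10.25°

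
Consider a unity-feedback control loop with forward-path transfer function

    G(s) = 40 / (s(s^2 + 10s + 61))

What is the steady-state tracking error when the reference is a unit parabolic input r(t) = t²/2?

G(s) has one pole at the origin.
This is a Type 1 system; Ka = lim_{s→0} s^2·G(s) = 0, so the steady-state error for a parabola input is infinite.

e_ss = ∞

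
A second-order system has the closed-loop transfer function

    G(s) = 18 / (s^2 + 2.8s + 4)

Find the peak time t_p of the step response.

t_p ≈ 2.200 s

Comparing s^2 + 2.8s + 4 to s^2 + 2ζωₙs + ωₙ²: ωₙ = 2 rad/s and ζ = 2.8/(2·2) = 0.7.
ζωₙ = 2.8/2 = 1.4, so ω_d = ωₙ√(1−ζ²) = √(ωₙ² − (ζωₙ)²) = √(4 − 1.4²) = √2.04 ≈ 1.428 rad/s.
t_p = π/ω_d = π/1.428 ≈ 2.200 s.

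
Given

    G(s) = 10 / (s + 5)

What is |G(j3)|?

|G(j3)| ≈ 1.715

Substitute s = j3: numerator = 10, denominator = 5 + j3.
|G(j3)| = |10| / |5 + j3| = 10 / 5.8310 ≈ 1.715.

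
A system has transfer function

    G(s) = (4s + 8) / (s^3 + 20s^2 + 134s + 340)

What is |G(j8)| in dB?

Substitute s = j8: numerator = 8 + j32, denominator = -940 + j560.
|G(j8)| = |8 + j32| / |-940 + j560| = 32.985 / 1094.2 ≈ 0.03015.
In decibels: 20·log₁₀(0.03015) ≈ -30.4 dB.

|G(j8)|_dB ≈ -30.4 dB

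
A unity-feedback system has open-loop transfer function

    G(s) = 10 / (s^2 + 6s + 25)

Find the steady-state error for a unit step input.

G(s) has no poles at the origin.
This is a Type 0 system. Kp = lim_{s→0} G(s) = 10/25 = 2/5.
e_ss = 1/(1 + Kp) = 1/(1 + 2/5) = 5/7 ≈ 0.7143.

e_ss = 0.7143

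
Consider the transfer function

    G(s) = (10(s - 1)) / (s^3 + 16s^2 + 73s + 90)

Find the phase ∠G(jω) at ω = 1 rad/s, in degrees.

∠G(j1) ≈ 90.78°

At s = j1: numerator = -10 + j10, denominator = 74 + j72.
∠G = ∠num − ∠den = 135° − (44.215°) = 90.78°.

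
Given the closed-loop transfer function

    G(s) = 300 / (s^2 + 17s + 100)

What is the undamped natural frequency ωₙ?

ωₙ = 10 rad/s

Compare the denominator to the standard form s^2 + 2ζωₙs + ωₙ².
ωₙ² = 100, so ωₙ = 10 rad/s.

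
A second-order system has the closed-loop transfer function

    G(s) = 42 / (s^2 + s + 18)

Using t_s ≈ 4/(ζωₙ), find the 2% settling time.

t_s ≈ 8 s

Comparing s^2 + s + 18 to s^2 + 2ζωₙs + ωₙ²: ωₙ = √18 ≈ 4.243 rad/s and ζ = 1/(2·√18) ≈ 0.1179.
ζωₙ = 1/2 = 0.5, so t_s ≈ 4/(ζωₙ) = 4/0.5 = 8 s.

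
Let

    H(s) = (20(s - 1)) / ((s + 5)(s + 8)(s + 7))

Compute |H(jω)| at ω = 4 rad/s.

Substitute s = j4: numerator = -20 + j80, denominator = -40 + j460.
|H(j4)| = |-20 + j80| / |-40 + j460| = 82.462 / 461.74 ≈ 0.1786.

|H(j4)| ≈ 0.1786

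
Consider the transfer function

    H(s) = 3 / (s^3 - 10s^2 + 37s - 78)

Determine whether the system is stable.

unstable

The denominator s^3 - 10s^2 + 37s - 78 factors as (s^2 - 4s + 13)(s - 6), giving poles at s = 2 ± 3j, 6.
Since the pole(s) at s = 2 ± 3j, 6 lie in the right half-plane, the system is unstable.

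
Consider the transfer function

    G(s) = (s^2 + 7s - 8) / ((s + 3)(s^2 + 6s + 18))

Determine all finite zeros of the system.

s = -8, 1

Set the numerator to zero: s^2 + 7s - 8 = 0.
Factoring: (s + 8)(s - 1) = 0.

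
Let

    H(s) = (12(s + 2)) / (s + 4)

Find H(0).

H(0) = 6

At s = 0 each factor (s + a) contributes a and each (s^2 + bs + c) contributes c.
H(0) = 12·(2) / ((4)) = 24/4 = 6.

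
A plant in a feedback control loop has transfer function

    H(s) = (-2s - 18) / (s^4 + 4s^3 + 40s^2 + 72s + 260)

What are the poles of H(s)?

The poles are the roots of the denominator s^4 + 4s^3 + 40s^2 + 72s + 260 = 0.
No real roots exist; factor into two real quadratics: (s^2 + 2s + 26)(s^2 + 2s + 10) = 0.
Each quadratic gives a conjugate pair via the quadratic formula.

s = -1 ± 5j, -1 ± 3j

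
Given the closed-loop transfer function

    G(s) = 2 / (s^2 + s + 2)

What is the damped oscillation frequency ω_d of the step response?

Comparing s^2 + s + 2 to s^2 + 2ζωₙs + ωₙ²: ωₙ = √2 ≈ 1.414 rad/s and ζ = 1/(2·√2) ≈ 0.3536.
ζωₙ = 1/2 = 0.5, so ω_d = ωₙ√(1−ζ²) = √(ωₙ² − (ζωₙ)²) = √(2 − 0.5²) = √1.75 ≈ 1.323 rad/s.

ω_d ≈ 1.323 rad/s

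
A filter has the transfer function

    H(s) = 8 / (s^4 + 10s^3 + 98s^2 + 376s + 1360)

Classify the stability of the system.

The denominator s^4 + 10s^3 + 98s^2 + 376s + 1360 factors as (s^2 + 6s + 34)(s^2 + 4s + 40), giving poles at s = -3 + 5j, -3 - 5j, -2 + 6j, -2 - 6j.
Since all poles lie strictly in the left half-plane, the system is stable.

stable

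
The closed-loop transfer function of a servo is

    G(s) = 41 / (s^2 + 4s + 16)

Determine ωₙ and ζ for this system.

ωₙ = 4 rad/s, ζ = 0.5

Compare the denominator to the standard form s^2 + 2ζωₙs + ωₙ².
ωₙ² = 16, so ωₙ = 4 rad/s.
2ζωₙ = 4, so ζ = 4/(2·4) = 0.5.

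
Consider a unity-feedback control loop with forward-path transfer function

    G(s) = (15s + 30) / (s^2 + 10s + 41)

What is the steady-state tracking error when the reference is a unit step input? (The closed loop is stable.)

e_ss = 0.5775

G(s) has no poles at the origin.
This is a Type 0 system. Kp = lim_{s→0} G(s) = 30/41.
e_ss = 1/(1 + Kp) = 1/(1 + 30/41) = 41/71 ≈ 0.5775.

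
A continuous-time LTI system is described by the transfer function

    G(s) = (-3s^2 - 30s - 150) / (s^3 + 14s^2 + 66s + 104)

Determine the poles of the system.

s = -5 + j, -5 - j, -4

The poles are the roots of the denominator s^3 + 14s^2 + 66s + 104 = 0.
Trying s = -4: the polynomial evaluates to 0, so (s + 4) is a factor.
Dividing out leaves s^2 + 10s + 26 = 0.
The quadratic formula then gives s = -5 ± 1j.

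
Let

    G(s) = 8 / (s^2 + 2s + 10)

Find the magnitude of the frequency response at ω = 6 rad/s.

Substitute s = j6: numerator = 8, denominator = -26 + j12.
|G(j6)| = |8| / |-26 + j12| = 8 / 28.636 ≈ 0.2794.

|G(j6)| ≈ 0.2794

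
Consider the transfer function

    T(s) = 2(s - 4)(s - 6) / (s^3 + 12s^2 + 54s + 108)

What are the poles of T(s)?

The poles are the roots of the denominator s^3 + 12s^2 + 54s + 108 = 0.
Trying s = -6: the polynomial evaluates to 0, so (s + 6) is a factor.
Dividing out leaves s^2 + 6s + 18 = 0.
The quadratic formula then gives s = -3 ± 3j.

s = -3 + 3j, -3 - 3j, -6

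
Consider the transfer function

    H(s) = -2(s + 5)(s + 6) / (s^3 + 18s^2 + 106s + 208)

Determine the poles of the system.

The poles are the roots of the denominator s^3 + 18s^2 + 106s + 208 = 0.
Trying s = -8: the polynomial evaluates to 0, so (s + 8) is a factor.
Dividing out leaves s^2 + 10s + 26 = 0.
The quadratic formula then gives s = -5 ± 1j.

s = -8, -5 + j, -5 - j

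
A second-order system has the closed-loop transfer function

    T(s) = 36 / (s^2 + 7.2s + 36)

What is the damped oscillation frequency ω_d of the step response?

Comparing s^2 + 7.2s + 36 to s^2 + 2ζωₙs + ωₙ²: ωₙ = 6 rad/s and ζ = 7.2/(2·6) = 0.6.
ζωₙ = 7.2/2 = 3.6, so ω_d = ωₙ√(1−ζ²) = √(ωₙ² − (ζωₙ)²) = √(36 − 3.6²) = √23.04 = 4.800 rad/s.

ω_d = 4.800 rad/s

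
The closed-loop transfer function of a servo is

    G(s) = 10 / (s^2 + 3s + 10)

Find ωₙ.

Compare the denominator to the standard form s^2 + 2ζωₙs + ωₙ².
ωₙ² = 10, so ωₙ = √10 ≈ 3.162 rad/s.

ωₙ ≈ 3.162 rad/s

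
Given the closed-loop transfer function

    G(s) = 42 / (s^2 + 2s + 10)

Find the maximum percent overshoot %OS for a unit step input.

Comparing s^2 + 2s + 10 to s^2 + 2ζωₙs + ωₙ²: ωₙ = √10 ≈ 3.162 rad/s and ζ = 2/(2·√10) ≈ 0.3162.
%OS = 100·exp(−πζ/√(1−ζ²)) = 100·exp(−π·0.3162/√(1−0.3162²)) ≈ 35.1%.

%OS ≈ 35.1%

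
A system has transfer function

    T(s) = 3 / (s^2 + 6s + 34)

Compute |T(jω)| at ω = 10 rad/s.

Substitute s = j10: numerator = 3, denominator = -66 + j60.
|T(j10)| = |3| / |-66 + j60| = 3 / 89.196 ≈ 0.03363.

|T(j10)| ≈ 0.03363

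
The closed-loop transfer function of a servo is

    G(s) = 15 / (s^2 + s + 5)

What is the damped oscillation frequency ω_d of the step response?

ω_d ≈ 2.179 rad/s

Comparing s^2 + s + 5 to s^2 + 2ζωₙs + ωₙ²: ωₙ = √5 ≈ 2.236 rad/s and ζ = 1/(2·√5) ≈ 0.2236.
ζωₙ = 1/2 = 0.5, so ω_d = ωₙ√(1−ζ²) = √(ωₙ² − (ζωₙ)²) = √(5 − 0.5²) = √4.75 ≈ 2.179 rad/s.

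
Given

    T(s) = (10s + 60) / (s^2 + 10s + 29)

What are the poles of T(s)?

s = -5 ± 2j

The poles are the roots of the denominator s^2 + 10s + 29 = 0.
Using the quadratic formula: s = (-10 ± √(-16))/2 = -5 ± 2j.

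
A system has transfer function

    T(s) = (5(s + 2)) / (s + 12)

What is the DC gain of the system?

At s = 0 each factor (s + a) contributes a and each (s^2 + bs + c) contributes c.
T(0) = 5·(2) / ((12)) = 10/12 = 5/6.

T(0) = 5/6 ≈ 0.8333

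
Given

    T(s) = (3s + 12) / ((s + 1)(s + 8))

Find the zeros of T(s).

s = -4

Set the numerator to zero: 3s + 12 = 0, i.e. 3·(s + 4) = 0.
So s = -4.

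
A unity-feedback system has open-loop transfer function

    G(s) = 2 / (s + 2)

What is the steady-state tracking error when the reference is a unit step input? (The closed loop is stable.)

G(s) has no poles at the origin.
This is a Type 0 system. Kp = lim_{s→0} G(s) = 2/2 = 1.
e_ss = 1/(1 + Kp) = 1/(1 + 1) = 1/2 ≈ 0.5000.

e_ss = 0.5000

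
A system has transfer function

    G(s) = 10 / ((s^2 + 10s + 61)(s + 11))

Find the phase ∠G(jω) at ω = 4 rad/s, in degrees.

∠G(j4) ≈ -61.62°

At s = j4: numerator = 10, denominator = 335 + j620.
∠G = ∠num − ∠den = 0° − (61.617°) = -61.62°.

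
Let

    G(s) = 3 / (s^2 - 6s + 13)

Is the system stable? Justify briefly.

unstable

The denominator s^2 - 6s + 13 factors as (s^2 - 6s + 13), giving poles at s = 3 + 2j, 3 - 2j.
Since the pole(s) at s = 3 ± 2j lie in the right half-plane, the system is unstable.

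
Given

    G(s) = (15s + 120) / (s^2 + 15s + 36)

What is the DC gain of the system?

Set s = 0: G(0) = (120) / (36) = 10/3.

G(0) = 10/3 ≈ 3.333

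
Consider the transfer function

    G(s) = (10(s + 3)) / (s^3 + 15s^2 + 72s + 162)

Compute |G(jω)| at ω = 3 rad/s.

|G(j3)| ≈ 0.2222

Substitute s = j3: numerator = 30 + j30, denominator = 27 + j189.
|G(j3)| = |30 + j30| / |27 + j189| = 42.426 / 190.92 ≈ 0.2222.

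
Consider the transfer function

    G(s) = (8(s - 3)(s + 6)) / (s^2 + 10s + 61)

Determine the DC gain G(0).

At s = 0 each factor (s + a) contributes a and each (s^2 + bs + c) contributes c.
G(0) = 8·(-3) · (6) / ((61)) = -144/61 = -144/61.

G(0) = -144/61 ≈ -2.361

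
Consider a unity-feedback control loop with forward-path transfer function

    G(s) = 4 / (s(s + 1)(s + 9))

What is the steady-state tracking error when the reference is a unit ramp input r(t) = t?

G(s) has one pole at the origin.
This is a Type 1 system. Kv = lim_{s→0} s·G(s) = 4/9.
e_ss = 1/Kv = 1/(4/9) = 9/4 ≈ 2.250.

e_ss = 2.250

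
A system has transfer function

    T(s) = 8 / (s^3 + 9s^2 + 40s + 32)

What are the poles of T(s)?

The poles are the roots of the denominator s^3 + 9s^2 + 40s + 32 = 0.
Trying s = -1: the polynomial evaluates to 0, so (s + 1) is a factor.
Dividing out leaves s^2 + 8s + 32 = 0.
The quadratic formula then gives s = -4 ± 4j.

s = -4 + 4j, -4 - 4j, -1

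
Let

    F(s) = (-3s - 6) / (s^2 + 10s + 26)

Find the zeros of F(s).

Set the numerator to zero: -3s - 6 = 0, i.e. -3·(s + 2) = 0.
So s = -2.

s = -2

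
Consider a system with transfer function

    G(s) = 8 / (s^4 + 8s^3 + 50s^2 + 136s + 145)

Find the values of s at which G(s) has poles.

The poles are the roots of the denominator s^4 + 8s^3 + 50s^2 + 136s + 145 = 0.
No real roots exist; factor into two real quadratics: (s^2 + 4s + 5)(s^2 + 4s + 29) = 0.
Each quadratic gives a conjugate pair via the quadratic formula.

s = -2 ± j, -2 ± 5j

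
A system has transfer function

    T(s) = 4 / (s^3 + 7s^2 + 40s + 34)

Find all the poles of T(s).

The poles are the roots of the denominator s^3 + 7s^2 + 40s + 34 = 0.
Trying s = -1: the polynomial evaluates to 0, so (s + 1) is a factor.
Dividing out leaves s^2 + 6s + 34 = 0.
The quadratic formula then gives s = -3 ± 5j.

s = -3 ± 5j, -1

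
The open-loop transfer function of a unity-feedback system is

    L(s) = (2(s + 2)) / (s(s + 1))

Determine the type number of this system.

The denominator has 1 factor of s at the origin (free integrator), so this is a Type 1 system.

Type 1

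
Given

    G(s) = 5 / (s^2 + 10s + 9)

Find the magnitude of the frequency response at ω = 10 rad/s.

|G(j10)| ≈ 0.03698

Substitute s = j10: numerator = 5, denominator = -91 + j100.
|G(j10)| = |5| / |-91 + j100| = 5 / 135.21 ≈ 0.03698.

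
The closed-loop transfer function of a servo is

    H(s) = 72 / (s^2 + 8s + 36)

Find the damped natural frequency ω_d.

ω_d ≈ 4.472 rad/s

Comparing s^2 + 8s + 36 to s^2 + 2ζωₙs + ωₙ²: ωₙ = 6 rad/s and ζ = 8/(2·6) ≈ 0.6667.
ζωₙ = 8/2 = 4, so ω_d = ωₙ√(1−ζ²) = √(ωₙ² − (ζωₙ)²) = √(36 − 4²) = √20 ≈ 4.472 rad/s.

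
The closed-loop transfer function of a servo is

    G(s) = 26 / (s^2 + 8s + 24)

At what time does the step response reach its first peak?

Comparing s^2 + 8s + 24 to s^2 + 2ζωₙs + ωₙ²: ωₙ = √24 ≈ 4.899 rad/s and ζ = 8/(2·√24) ≈ 0.8165.
ζωₙ = 8/2 = 4, so ω_d = ωₙ√(1−ζ²) = √(ωₙ² − (ζωₙ)²) = √(24 − 4²) = √8 ≈ 2.828 rad/s.
t_p = π/ω_d = π/2.828 ≈ 1.111 s.

t_p ≈ 1.111 s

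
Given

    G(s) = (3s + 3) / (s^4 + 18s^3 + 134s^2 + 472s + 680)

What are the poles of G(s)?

The poles are the roots of the denominator s^4 + 18s^3 + 134s^2 + 472s + 680 = 0.
No real roots exist; factor into two real quadratics: (s^2 + 8s + 20)(s^2 + 10s + 34) = 0.
Each quadratic gives a conjugate pair via the quadratic formula.

s = -4 + 2j, -4 - 2j, -5 + 3j, -5 - 3j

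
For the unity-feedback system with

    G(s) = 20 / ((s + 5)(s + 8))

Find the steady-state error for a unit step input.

G(s) has no poles at the origin.
This is a Type 0 system. Kp = lim_{s→0} G(s) = 20/40 = 1/2.
e_ss = 1/(1 + Kp) = 1/(1 + 1/2) = 2/3 ≈ 0.6667.

e_ss = 0.6667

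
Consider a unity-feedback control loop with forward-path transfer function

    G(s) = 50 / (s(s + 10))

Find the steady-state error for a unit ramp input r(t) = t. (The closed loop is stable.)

G(s) has one pole at the origin.
This is a Type 1 system. Kv = lim_{s→0} s·G(s) = 50/10 = 5.
e_ss = 1/Kv = 1/(5) = 1/5 ≈ 0.2000.

e_ss = 0.2000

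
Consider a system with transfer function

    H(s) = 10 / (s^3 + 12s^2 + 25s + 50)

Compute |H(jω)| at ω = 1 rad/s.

|H(j1)| ≈ 0.2225

Substitute s = j1: numerator = 10, denominator = 38 + j24.
|H(j1)| = |10| / |38 + j24| = 10 / 44.944 ≈ 0.2225.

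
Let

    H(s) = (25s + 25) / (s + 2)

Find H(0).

H(0) = 25/2 ≈ 12.50

Set s = 0: H(0) = (25) / (2) = 25/2.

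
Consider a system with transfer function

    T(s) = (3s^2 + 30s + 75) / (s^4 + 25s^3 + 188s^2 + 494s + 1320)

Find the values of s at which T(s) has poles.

s = -1 ± 3j, -11, -12

The poles are the roots of the denominator s^4 + 25s^3 + 188s^2 + 494s + 1320 = 0.
Trying s = -11: the polynomial evaluates to 0, so (s + 11) is a factor.
Dividing out leaves s^3 + 14s^2 + 34s + 120 = 0.
This factors further as (s^2 + 2s + 10)(s + 12) = 0.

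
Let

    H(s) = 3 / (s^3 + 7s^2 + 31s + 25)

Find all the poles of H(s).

s = -1, -3 ± 4j

The poles are the roots of the denominator s^3 + 7s^2 + 31s + 25 = 0.
Trying s = -1: the polynomial evaluates to 0, so (s + 1) is a factor.
Dividing out leaves s^2 + 6s + 25 = 0.
The quadratic formula then gives s = -3 ± 4j.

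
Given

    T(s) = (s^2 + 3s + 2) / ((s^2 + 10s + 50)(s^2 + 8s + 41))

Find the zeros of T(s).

Set the numerator to zero: s^2 + 3s + 2 = 0.
Factoring: (s + 2)(s + 1) = 0.

s = -2, -1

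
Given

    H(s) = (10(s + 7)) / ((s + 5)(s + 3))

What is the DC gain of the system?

At s = 0 each factor (s + a) contributes a and each (s^2 + bs + c) contributes c.
H(0) = 10·(7) / ((5) · (3)) = 70/15 = 14/3.

H(0) = 14/3 ≈ 4.667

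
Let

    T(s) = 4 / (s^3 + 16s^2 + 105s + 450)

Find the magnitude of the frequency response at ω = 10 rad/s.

Substitute s = j10: numerator = 4, denominator = -1150 + j50.
|T(j10)| = |4| / |-1150 + j50| = 4 / 1151.1 ≈ 0.003475.

|T(j10)| ≈ 0.003475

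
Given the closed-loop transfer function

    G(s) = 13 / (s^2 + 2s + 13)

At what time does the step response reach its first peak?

Comparing s^2 + 2s + 13 to s^2 + 2ζωₙs + ωₙ²: ωₙ = √13 ≈ 3.606 rad/s and ζ = 2/(2·√13) ≈ 0.2774.
ζωₙ = 2/2 = 1, so ω_d = ωₙ√(1−ζ²) = √(ωₙ² − (ζωₙ)²) = √(13 − 1²) = √12 ≈ 3.464 rad/s.
t_p = π/ω_d = π/3.464 ≈ 0.9069 s.

t_p ≈ 0.9069 s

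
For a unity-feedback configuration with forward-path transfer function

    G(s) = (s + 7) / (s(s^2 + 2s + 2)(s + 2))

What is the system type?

Type 1

The denominator has 1 factor of s at the origin (free integrator), so this is a Type 1 system.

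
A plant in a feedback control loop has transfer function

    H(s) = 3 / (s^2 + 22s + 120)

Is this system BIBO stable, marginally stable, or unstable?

The denominator s^2 + 22s + 120 factors as (s + 12)(s + 10), giving poles at s = -12, -10.
Since all poles lie strictly in the left half-plane, the system is stable.

stable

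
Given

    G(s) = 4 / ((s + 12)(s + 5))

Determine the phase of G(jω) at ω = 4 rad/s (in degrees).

∠G(j4) ≈ -57.09°

At s = j4: numerator = 4, denominator = 44 + j68.
∠G = ∠num − ∠den = 0° − (57.095°) = -57.09°.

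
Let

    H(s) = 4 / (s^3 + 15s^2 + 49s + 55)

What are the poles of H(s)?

The poles are the roots of the denominator s^3 + 15s^2 + 49s + 55 = 0.
Trying s = -11: the polynomial evaluates to 0, so (s + 11) is a factor.
Dividing out leaves s^2 + 4s + 5 = 0.
The quadratic formula then gives s = -2 ± 1j.

s = -2 ± j, -11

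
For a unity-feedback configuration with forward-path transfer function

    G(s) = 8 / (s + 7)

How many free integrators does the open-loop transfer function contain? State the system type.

Type 0

The denominator has no factor of s at the origin — no free integrator — so this is a Type 0 system.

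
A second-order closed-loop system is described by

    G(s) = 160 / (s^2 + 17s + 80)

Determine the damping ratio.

Compare the denominator to the standard form s^2 + 2ζωₙs + ωₙ².
ωₙ² = 80, so ωₙ = √80 ≈ 8.944 rad/s.
2ζωₙ = 17, so ζ = 17/(2·√80) ≈ 0.9503.

ζ ≈ 0.9503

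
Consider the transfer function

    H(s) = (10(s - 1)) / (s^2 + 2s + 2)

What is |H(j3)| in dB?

|H(j3)|_dB ≈ 10.7 dB

Substitute s = j3: numerator = -10 + j30, denominator = -7 + j6.
|H(j3)| = |-10 + j30| / |-7 + j6| = 31.623 / 9.2195 ≈ 3.430.
In decibels: 20·log₁₀(3.430) ≈ 10.7 dB.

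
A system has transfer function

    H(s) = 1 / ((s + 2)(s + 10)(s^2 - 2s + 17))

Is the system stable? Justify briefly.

The poles can be read from the denominator factors: s = -2, -10, 1 + 4j, 1 - 4j.
Since the pole(s) at s = 1 ± 4j lie in the right half-plane, the system is unstable.

unstable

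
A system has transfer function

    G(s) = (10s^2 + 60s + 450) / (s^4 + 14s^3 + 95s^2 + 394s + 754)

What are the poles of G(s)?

The poles are the roots of the denominator s^4 + 14s^3 + 95s^2 + 394s + 754 = 0.
No real roots exist; factor into two real quadratics: (s^2 + 4s + 29)(s^2 + 10s + 26) = 0.
Each quadratic gives a conjugate pair via the quadratic formula.

s = -2 ± 5j, -5 ± j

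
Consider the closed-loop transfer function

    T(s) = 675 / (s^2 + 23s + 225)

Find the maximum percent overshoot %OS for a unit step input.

Comparing s^2 + 23s + 225 to s^2 + 2ζωₙs + ωₙ²: ωₙ = 15 rad/s and ζ = 23/(2·15) ≈ 0.7667.
%OS = 100·exp(−πζ/√(1−ζ²)) = 100·exp(−π·0.7667/√(1−0.7667²)) ≈ 2.35%.

%OS ≈ 2.35%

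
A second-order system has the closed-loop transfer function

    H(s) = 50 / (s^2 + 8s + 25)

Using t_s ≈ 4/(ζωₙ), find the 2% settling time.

Comparing s^2 + 8s + 25 to s^2 + 2ζωₙs + ωₙ²: ωₙ = 5 rad/s and ζ = 8/(2·5) = 0.8.
ζωₙ = 8/2 = 4, so t_s ≈ 4/(ζωₙ) = 4/4 = 1 s.

t_s ≈ 1 s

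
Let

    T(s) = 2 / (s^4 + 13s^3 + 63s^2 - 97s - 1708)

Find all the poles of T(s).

s = -5 + 6j, -5 - 6j, 4, -7

The poles are the roots of the denominator s^4 + 13s^3 + 63s^2 - 97s - 1708 = 0.
Trying s = 4: the polynomial evaluates to 0, so (s - 4) is a factor.
Dividing out leaves s^3 + 17s^2 + 131s + 427 = 0.
This factors further as (s^2 + 10s + 61)(s + 7) = 0.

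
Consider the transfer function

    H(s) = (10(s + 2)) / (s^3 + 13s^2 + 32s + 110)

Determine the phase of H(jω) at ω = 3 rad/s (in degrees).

∠H(j3) ≈ -39.48°

At s = j3: numerator = 20 + j30, denominator = -7 + j69.
∠H = ∠num − ∠den = 56.310° − (95.793°) = -39.48°.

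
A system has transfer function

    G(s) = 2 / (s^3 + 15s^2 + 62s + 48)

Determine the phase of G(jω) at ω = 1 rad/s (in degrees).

At s = j1: numerator = 2, denominator = 33 + j61.
∠G = ∠num − ∠den = 0° − (61.587°) = -61.59°.

∠G(j1) ≈ -61.59°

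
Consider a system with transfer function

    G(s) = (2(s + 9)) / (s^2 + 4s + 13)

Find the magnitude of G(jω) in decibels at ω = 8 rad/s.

|G(j8)|_dB ≈ -7.96 dB

Substitute s = j8: numerator = 18 + j16, denominator = -51 + j32.
|G(j8)| = |18 + j16| / |-51 + j32| = 24.083 / 60.208 = 0.4000.
In decibels: 20·log₁₀(0.4000) ≈ -7.96 dB.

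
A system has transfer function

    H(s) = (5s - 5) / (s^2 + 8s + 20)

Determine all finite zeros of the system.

s = 1

Set the numerator to zero: 5s - 5 = 0, i.e. 5·(s - 1) = 0.
So s = 1.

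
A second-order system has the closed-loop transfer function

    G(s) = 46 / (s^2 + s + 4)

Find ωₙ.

ωₙ = 2 rad/s

Compare the denominator to the standard form s^2 + 2ζωₙs + ωₙ².
ωₙ² = 4, so ωₙ = 2 rad/s.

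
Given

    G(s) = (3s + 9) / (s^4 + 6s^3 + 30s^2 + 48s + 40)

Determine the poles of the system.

The poles are the roots of the denominator s^4 + 6s^3 + 30s^2 + 48s + 40 = 0.
No real roots exist; factor into two real quadratics: (s^2 + 4s + 20)(s^2 + 2s + 2) = 0.
Each quadratic gives a conjugate pair via the quadratic formula.

s = -2 ± 4j, -1 ± j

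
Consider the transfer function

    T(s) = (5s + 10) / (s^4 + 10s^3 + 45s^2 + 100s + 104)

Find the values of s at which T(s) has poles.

The poles are the roots of the denominator s^4 + 10s^3 + 45s^2 + 100s + 104 = 0.
No real roots exist; factor into two real quadratics: (s^2 + 4s + 8)(s^2 + 6s + 13) = 0.
Each quadratic gives a conjugate pair via the quadratic formula.

s = -2 ± 2j, -3 ± 2j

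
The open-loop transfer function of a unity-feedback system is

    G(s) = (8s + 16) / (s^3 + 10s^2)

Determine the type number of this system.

Factor s from the denominator: s^3 + 10s^2 = s^2·(s + 10).
There are 2 poles at the origin, so the system is Type 2.

Type 2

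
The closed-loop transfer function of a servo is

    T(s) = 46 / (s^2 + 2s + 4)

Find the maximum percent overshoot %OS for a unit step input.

Comparing s^2 + 2s + 4 to s^2 + 2ζωₙs + ωₙ²: ωₙ = 2 rad/s and ζ = 2/(2·2) = 0.5.
%OS = 100·exp(−πζ/√(1−ζ²)) = 100·exp(−π·0.5/√(1−0.5²)) ≈ 16.3%.

%OS ≈ 16.3%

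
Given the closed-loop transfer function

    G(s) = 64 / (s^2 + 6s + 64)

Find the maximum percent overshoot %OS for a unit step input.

Comparing s^2 + 6s + 64 to s^2 + 2ζωₙs + ωₙ²: ωₙ = 8 rad/s and ζ = 6/(2·8) = 0.375.
%OS = 100·exp(−πζ/√(1−ζ²)) = 100·exp(−π·0.375/√(1−0.375²)) ≈ 28.1%.

%OS ≈ 28.1%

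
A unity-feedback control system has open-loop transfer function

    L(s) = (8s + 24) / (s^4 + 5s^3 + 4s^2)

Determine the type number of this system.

Factor s from the denominator: s^4 + 5s^3 + 4s^2 = s^2·(s^2 + 5s + 4).
There are 2 poles at the origin, so the system is Type 2.

Type 2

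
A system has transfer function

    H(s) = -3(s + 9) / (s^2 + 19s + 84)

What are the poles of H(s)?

s = -12, -7

The poles are the roots of the denominator s^2 + 19s + 84 = 0.
Factoring: (s + 12)(s + 7) = 0, so s = -12 and s = -7.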